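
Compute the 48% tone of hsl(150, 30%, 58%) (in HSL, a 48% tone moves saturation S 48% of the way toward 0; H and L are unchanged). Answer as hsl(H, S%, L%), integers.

hsl(150, 16%, 58%)

S moves 48% from 30 toward 0: 30 − 14.4 = 15.6 → 16.
H and L are unchanged.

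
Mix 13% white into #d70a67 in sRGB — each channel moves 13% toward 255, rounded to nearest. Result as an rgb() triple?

rgb(220, 42, 123)

#d70a67 is rgb(215, 10, 103).
Lerp each channel 13% toward 255:
  R: 215 + 0.13×(255−215) = 215 + 5.2 = 220.2 → 220
  G: 10 + 0.13×(255−10) = 10 + 31.85 = 41.85 → 42
  B: 103 + 0.13×(255−103) = 103 + 19.76 = 122.76 → 123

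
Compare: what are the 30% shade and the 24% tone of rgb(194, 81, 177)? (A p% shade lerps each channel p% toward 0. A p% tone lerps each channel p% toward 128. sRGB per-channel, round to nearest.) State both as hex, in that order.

#88397C, #B25CA5

30% shade:
  R: 194 + 0.3×(0−194) = 194 − 58.2 = 135.8 → 136
  G: 81 + 0.3×(0−81) = 81 − 24.3 = 56.7 → 57
  B: 177 − 53.1 = 123.9 → 124
  → #88397C
24% tone:
  R: 194 − 15.84 = 178.16 → 178
  G: 81 + 11.28 = 92.28 → 92
  B: 177 + 0.24×(128−177) = 177 − 11.76 = 165.24 → 165
  → #B25CA5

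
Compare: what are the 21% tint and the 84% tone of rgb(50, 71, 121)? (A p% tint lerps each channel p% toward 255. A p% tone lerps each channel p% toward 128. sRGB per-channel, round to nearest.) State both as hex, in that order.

21% tint:
  R: 50 + 43.05 = 93.05 → 93
  G: 71 + 0.21×(255−71) = 71 + 38.64 = 109.64 → 110
  B: 121 + 0.21×(255−121) = 121 + 28.14 = 149.14 → 149
  → #5D6E95
84% tone:
  R: 50 + 65.52 = 115.52 → 116
  G: 71 + 0.84×(128−71) = 71 + 47.88 = 118.88 → 119
  B: 121 + 5.88 = 126.88 → 127
  → #74777F

#5D6E95, #74777F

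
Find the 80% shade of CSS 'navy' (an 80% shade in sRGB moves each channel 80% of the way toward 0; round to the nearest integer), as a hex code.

CSS navy is rgb(0, 0, 128).
Lerp each channel 80% toward 0:
  R: 0 + 0.8×(0−0) = 0 + 0 = 0 → 0
  G: 0 + 0.8×(0−0) = 0 + 0 = 0 → 0
  B: 128 + 0.8×(0−128) = 128 − 102.4 = 25.6 → 26
rgb(0, 0, 26) = #00001a.

#00001a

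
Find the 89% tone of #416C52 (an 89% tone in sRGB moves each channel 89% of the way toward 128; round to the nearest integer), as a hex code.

#416C52 is rgb(65, 108, 82).
Lerp each channel 89% toward 128:
  R: 65 + 56.07 = 121.07 → 121
  G: 108 + 0.89×(128−108) = 108 + 17.8 = 125.8 → 126
  B: 82 + 0.89×(128−82) = 82 + 40.94 = 122.94 → 123
rgb(121, 126, 123) = #797E7B.

#797E7B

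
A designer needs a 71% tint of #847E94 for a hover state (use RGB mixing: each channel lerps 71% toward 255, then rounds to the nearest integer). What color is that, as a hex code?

#847E94 is rgb(132, 126, 148).
A 71% tint moves each channel 71% toward 255:
  R: 132 + 87.33 = 219.33 → 219
  G: 126 + 91.59 = 217.59 → 218
  B: 148 + 0.71×(255−148) = 148 + 75.97 = 223.97 → 224
rgb(219, 218, 224) = #DBDAE0.

#DBDAE0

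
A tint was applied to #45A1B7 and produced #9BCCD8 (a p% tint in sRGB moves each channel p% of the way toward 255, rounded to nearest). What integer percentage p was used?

#45A1B7 is rgb(69, 161, 183); #9BCCD8 is rgb(155, 204, 216).
On the R channel (widest range): 155 ≈ 69 + (p/100)(255 − 69), so p ≈ 100×(155 − 69)/(255 − 69) = 8600/186 = 46.24.
p = 46 reproduces all three channels after rounding.

46%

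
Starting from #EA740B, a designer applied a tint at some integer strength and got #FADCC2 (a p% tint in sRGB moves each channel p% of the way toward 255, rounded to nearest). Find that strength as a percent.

75%

#EA740B is rgb(234, 116, 11); #FADCC2 is rgb(250, 220, 194).
On the B channel (widest range): 194 ≈ 11 + (p/100)(255 − 11), so p ≈ 100×(194 − 11)/(255 − 11) = 18300/244 = 75.00.
p = 75 reproduces all three channels after rounding.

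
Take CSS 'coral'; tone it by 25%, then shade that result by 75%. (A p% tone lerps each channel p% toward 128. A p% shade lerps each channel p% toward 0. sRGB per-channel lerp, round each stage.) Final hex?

CSS coral is rgb(255, 127, 80).
Lerp each channel 25% toward 128:
  R: 255 + 0.25×(128−255) = 255 − 31.75 = 223.25 → 223
  G: 127 + 0.25 = 127.25 → 127
  B: 80 + 12 = 92 → 92
After the tone: rgb(223, 127, 92) = #DF7F5C.
Per channel, c → c + 0.75(0 − c):
  R: 223 + 0.75×(0−223) = 223 − 167.25 = 55.75 → 56
  G: 127 − 95.25 = 31.75 → 32
  B: 92 − 69 = 23 → 23
rgb(56, 32, 23) = #382017.

#382017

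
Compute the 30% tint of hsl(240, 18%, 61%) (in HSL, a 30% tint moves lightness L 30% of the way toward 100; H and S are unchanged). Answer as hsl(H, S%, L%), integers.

hsl(240, 18%, 73%)

L moves 30% from 61 toward 100: 61 + 11.7 = 72.7 → 73.
H and S are unchanged.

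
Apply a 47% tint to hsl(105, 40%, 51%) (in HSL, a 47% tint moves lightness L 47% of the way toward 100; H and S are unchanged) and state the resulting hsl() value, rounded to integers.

hsl(105, 40%, 74%)

L moves 47% from 51 toward 100: 51 + 23.03 = 74.03 → 74.
H and S are unchanged.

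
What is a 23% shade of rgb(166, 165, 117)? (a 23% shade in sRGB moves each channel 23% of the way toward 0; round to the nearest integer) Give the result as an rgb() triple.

rgb(128, 127, 90)

Lerp each channel 23% toward 0:
  R: 166 + 0.23×(0−166) = 166 − 38.18 = 127.82 → 128
  G: 165 + 0.23×(0−165) = 165 − 37.95 = 127.05 → 127
  B: 117 + 0.23×(0−117) = 117 − 26.91 = 90.09 → 90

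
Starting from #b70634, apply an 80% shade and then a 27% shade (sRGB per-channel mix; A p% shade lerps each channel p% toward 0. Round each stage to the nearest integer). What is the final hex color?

#b70634 is rgb(183, 6, 52).
Lerp each channel 80% toward 0:
  R: 183 + 0.8×(0−183) = 183 − 146.4 = 36.6 → 37
  G: 6 + 0.8×(0−6) = 6 − 4.8 = 1.2 → 1
  B: 52 + 0.8×(0−52) = 52 − 41.6 = 10.4 → 10
After the shade: rgb(37, 1, 10) = #25010a.
Lerp each channel 27% toward 0:
  R: 37 + 0.27×(0−37) = 37 − 9.99 = 27.01 → 27
  G: 1 + 0.27×(0−1) = 1 − 0.27 = 0.73 → 1
  B: 10 + 0.27×(0−10) = 10 − 2.7 = 7.3 → 7
rgb(27, 1, 7) = #1b0107.

#1b0107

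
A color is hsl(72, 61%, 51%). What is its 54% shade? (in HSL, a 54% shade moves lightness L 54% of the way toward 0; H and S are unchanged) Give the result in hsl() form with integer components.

L moves 54% from 51 toward 0: 51 − 27.54 = 23.46 → 23.
H and S are unchanged.

hsl(72, 61%, 23%)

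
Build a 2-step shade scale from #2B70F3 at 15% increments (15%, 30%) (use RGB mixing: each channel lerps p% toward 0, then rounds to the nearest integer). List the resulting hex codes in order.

#2B70F3 is rgb(43, 112, 243).
15%: (43 − 6.45 = 36.55→37, 112 − 16.8 = 95.2→95, 243 − 36.45 = 206.55→207) → #255FCF
30%: (43 − 12.9 = 30.1→30, 112 − 33.6 = 78.4→78, 243 − 72.9 = 170.1→170) → #1E4EAA

#255FCF, #1E4EAA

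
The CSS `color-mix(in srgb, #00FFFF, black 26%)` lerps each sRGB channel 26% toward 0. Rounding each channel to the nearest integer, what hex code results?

#00FFFF is rgb(0, 255, 255).
Lerp each channel 26% toward 0:
  R: 0 + 0.26×(0−0) = 0 + 0 = 0 → 0
  G: 255 − 66.3 = 188.7 → 189
  B: 255 − 66.3 = 188.7 → 189
rgb(0, 189, 189) = #00BDBD.

#00BDBD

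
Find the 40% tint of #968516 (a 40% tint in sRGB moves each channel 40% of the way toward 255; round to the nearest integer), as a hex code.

#968516 is rgb(150, 133, 22).
A 40% tint moves each channel 40% toward 255:
  R: 150 + 0.4×(255−150) = 150 + 42 = 192 → 192
  G: 133 + 48.8 = 181.8 → 182
  B: 22 + 93.2 = 115.2 → 115
rgb(192, 182, 115) = #C0B673.

#C0B673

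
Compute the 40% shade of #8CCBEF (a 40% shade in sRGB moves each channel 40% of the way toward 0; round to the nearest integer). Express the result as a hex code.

#547A8F

#8CCBEF is rgb(140, 203, 239).
A 40% shade moves each channel 40% toward 0:
  R: 140 + 0.4×(0−140) = 140 − 56 = 84 → 84
  G: 203 − 81.2 = 121.8 → 122
  B: 239 + 0.4×(0−239) = 239 − 95.6 = 143.4 → 143
rgb(84, 122, 143) = #547A8F.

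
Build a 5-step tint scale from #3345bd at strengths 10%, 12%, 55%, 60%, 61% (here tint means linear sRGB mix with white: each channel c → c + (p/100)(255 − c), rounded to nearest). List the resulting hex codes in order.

#4758c4, #4b5bc5, #a3abe1, #adb5e5, #afb6e5

#3345bd is rgb(51, 69, 189).
10%: (51 + 20.4 = 71.4→71, 69 + 18.6 = 87.6→88, 189 + 6.6 = 195.6→196) → #4758c4
12%: (51 + 24.48 = 75.48→75, 69 + 22.32 = 91.32→91, 189 + 7.92 = 196.92→197) → #4b5bc5
55%: (51 + 112.2 = 163.2→163, 69 + 102.3 = 171.3→171, 189 + 36.3 = 225.3→225) → #a3abe1
60%: (51 + 122.4 = 173.4→173, 69 + 111.6 = 180.6→181, 189 + 39.6 = 228.6→229) → #adb5e5
61%: (51 + 124.44 = 175.44→175, 69 + 113.46 = 182.46→182, 189 + 40.26 = 229.26→229) → #afb6e5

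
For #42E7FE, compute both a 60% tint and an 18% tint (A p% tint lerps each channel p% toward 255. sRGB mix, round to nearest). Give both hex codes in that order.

#B3F5FF, #64EBFE

#42E7FE is rgb(66, 231, 254).
60% tint:
  R: 66 + 113.4 = 179.4 → 179
  G: 231 + 14.4 = 245.4 → 245
  B: 254 + 0.6×(255−254) = 254 + 0.6 = 254.6 → 255
  → #B3F5FF
18% tint:
  R: 66 + 0.18×(255−66) = 66 + 34.02 = 100.02 → 100
  G: 231 + 4.32 = 235.32 → 235
  B: 254 + 0.18 = 254.18 → 254
  → #64EBFE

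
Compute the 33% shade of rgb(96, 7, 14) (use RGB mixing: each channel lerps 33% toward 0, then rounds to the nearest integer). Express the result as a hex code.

#400509

A 33% shade moves each channel 33% toward 0:
  R: 96 + 0.33×(0−96) = 96 − 31.68 = 64.32 → 64
  G: 7 + 0.33×(0−7) = 7 − 2.31 = 4.69 → 5
  B: 14 + 0.33×(0−14) = 14 − 4.62 = 9.38 → 9
rgb(64, 5, 9) = #400509.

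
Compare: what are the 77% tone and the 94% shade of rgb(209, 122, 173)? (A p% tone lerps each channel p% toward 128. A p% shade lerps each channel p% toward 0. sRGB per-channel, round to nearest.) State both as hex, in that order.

77% tone:
  R: 209 + 0.77×(128−209) = 209 − 62.37 = 146.63 → 147
  G: 122 + 4.62 = 126.62 → 127
  B: 173 + 0.77×(128−173) = 173 − 34.65 = 138.35 → 138
  → #937F8A
94% shade:
  R: 209 + 0.94×(0−209) = 209 − 196.46 = 12.54 → 13
  G: 122 + 0.94×(0−122) = 122 − 114.68 = 7.32 → 7
  B: 173 + 0.94×(0−173) = 173 − 162.62 = 10.38 → 10
  → #0D070A

#937F8A, #0D070A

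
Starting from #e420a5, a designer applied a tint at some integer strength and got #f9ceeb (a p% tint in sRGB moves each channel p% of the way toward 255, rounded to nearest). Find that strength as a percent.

#e420a5 is rgb(228, 32, 165); #f9ceeb is rgb(249, 206, 235).
On the G channel (widest range): 206 ≈ 32 + (p/100)(255 − 32), so p ≈ 100×(206 − 32)/(255 − 32) = 17400/223 = 78.03.
p = 78 reproduces all three channels after rounding.

78%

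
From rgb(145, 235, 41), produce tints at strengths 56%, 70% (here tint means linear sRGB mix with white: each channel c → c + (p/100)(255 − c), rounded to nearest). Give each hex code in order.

56%: (145 + 61.6 = 206.6→207, 235 + 11.2 = 246.2→246, 41 + 119.84 = 160.84→161) → #CFF6A1
70%: (145 + 77 = 222→222, 235 + 14 = 249→249, 41 + 149.8 = 190.8→191) → #DEF9BF

#CFF6A1, #DEF9BF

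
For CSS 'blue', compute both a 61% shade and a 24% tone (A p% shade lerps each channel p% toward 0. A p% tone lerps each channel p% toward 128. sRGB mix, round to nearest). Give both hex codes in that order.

#000063, #1F1FE1

CSS blue is rgb(0, 0, 255).
61% shade:
  R: 0 + 0.61×(0−0) = 0 + 0 = 0 → 0
  G: 0 + 0 = 0 → 0
  B: 255 − 155.55 = 99.45 → 99
  → #000063
24% tone:
  R: 0 + 30.72 = 30.72 → 31
  G: 0 + 30.72 = 30.72 → 31
  B: 255 + 0.24×(128−255) = 255 − 30.48 = 224.52 → 225
  → #1F1FE1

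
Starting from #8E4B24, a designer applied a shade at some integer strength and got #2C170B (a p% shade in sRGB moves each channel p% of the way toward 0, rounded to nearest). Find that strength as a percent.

#8E4B24 is rgb(142, 75, 36); #2C170B is rgb(44, 23, 11).
On the R channel (widest range): 44 ≈ 142 + (p/100)(0 − 142), so p ≈ 100×(44 − 142)/(0 − 142) = -9800/-142 = 69.01.
p = 69 reproduces all three channels after rounding.

69%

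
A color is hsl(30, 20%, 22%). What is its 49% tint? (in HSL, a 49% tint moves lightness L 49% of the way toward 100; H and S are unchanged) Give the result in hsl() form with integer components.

hsl(30, 20%, 60%)

L moves 49% from 22 toward 100: 22 + 38.22 = 60.22 → 60.
H and S are unchanged.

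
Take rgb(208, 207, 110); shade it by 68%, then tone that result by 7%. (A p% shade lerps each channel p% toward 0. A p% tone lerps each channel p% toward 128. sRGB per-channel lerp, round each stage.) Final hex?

#47462A

Per channel, c → c + 0.68(0 − c):
  R: 208 + 0.68×(0−208) = 208 − 141.44 = 66.56 → 67
  G: 207 − 140.76 = 66.24 → 66
  B: 110 + 0.68×(0−110) = 110 − 74.8 = 35.2 → 35
After the shade: rgb(67, 66, 35) = #434223.
Lerp each channel 7% toward 128:
  R: 67 + 4.27 = 71.27 → 71
  G: 66 + 4.34 = 70.34 → 70
  B: 35 + 6.51 = 41.51 → 42
rgb(71, 70, 42) = #47462A.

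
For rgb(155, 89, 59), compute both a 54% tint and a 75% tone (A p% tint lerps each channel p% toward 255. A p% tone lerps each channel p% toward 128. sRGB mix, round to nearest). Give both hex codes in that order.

54% tint:
  R: 155 + 0.54×(255−155) = 155 + 54 = 209 → 209
  G: 89 + 0.54×(255−89) = 89 + 89.64 = 178.64 → 179
  B: 59 + 105.84 = 164.84 → 165
  → #D1B3A5
75% tone:
  R: 155 + 0.75×(128−155) = 155 − 20.25 = 134.75 → 135
  G: 89 + 29.25 = 118.25 → 118
  B: 59 + 0.75×(128−59) = 59 + 51.75 = 110.75 → 111
  → #87766F

#D1B3A5, #87766F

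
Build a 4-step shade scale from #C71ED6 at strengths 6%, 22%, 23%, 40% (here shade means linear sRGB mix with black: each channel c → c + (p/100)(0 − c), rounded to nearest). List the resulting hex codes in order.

#BB1CC9, #9B17A7, #9917A5, #771280

#C71ED6 is rgb(199, 30, 214).
6%: (199 − 11.94 = 187.06→187, 30 − 1.8 = 28.2→28, 214 − 12.84 = 201.16→201) → #BB1CC9
22%: (199 − 43.78 = 155.22→155, 30 − 6.6 = 23.4→23, 214 − 47.08 = 166.92→167) → #9B17A7
23%: (199 − 45.77 = 153.23→153, 30 − 6.9 = 23.1→23, 214 − 49.22 = 164.78→165) → #9917A5
40%: (199 − 79.6 = 119.4→119, 30 − 12 = 18→18, 214 − 85.6 = 128.4→128) → #771280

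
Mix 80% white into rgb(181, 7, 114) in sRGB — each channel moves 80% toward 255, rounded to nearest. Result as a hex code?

Lerp each channel 80% toward 255:
  R: 181 + 59.2 = 240.2 → 240
  G: 7 + 198.4 = 205.4 → 205
  B: 114 + 112.8 = 226.8 → 227
rgb(240, 205, 227) = #f0cde3.

#f0cde3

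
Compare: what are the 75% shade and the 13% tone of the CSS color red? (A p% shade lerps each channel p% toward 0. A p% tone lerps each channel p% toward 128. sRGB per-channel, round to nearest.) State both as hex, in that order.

#400000, #ee1111

CSS red is rgb(255, 0, 0).
75% shade:
  R: 255 − 191.25 = 63.75 → 64
  G: 0 + 0 = 0 → 0
  B: 0 + 0.75×(0−0) = 0 + 0 = 0 → 0
  → #400000
13% tone:
  R: 255 − 16.51 = 238.49 → 238
  G: 0 + 0.13×(128−0) = 0 + 16.64 = 16.64 → 17
  B: 0 + 0.13×(128−0) = 0 + 16.64 = 16.64 → 17
  → #ee1111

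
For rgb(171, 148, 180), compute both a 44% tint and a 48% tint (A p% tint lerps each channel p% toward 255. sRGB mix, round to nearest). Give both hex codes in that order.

#D0C3D5, #D3C7D8

44% tint:
  R: 171 + 36.96 = 207.96 → 208
  G: 148 + 47.08 = 195.08 → 195
  B: 180 + 33 = 213 → 213
  → #D0C3D5
48% tint:
  R: 171 + 0.48×(255−171) = 171 + 40.32 = 211.32 → 211
  G: 148 + 0.48×(255−148) = 148 + 51.36 = 199.36 → 199
  B: 180 + 0.48×(255−180) = 180 + 36 = 216 → 216
  → #D3C7D8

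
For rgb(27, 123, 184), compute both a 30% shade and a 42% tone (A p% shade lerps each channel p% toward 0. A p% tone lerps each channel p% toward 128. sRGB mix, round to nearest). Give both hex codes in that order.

30% shade:
  R: 27 + 0.3×(0−27) = 27 − 8.1 = 18.9 → 19
  G: 123 + 0.3×(0−123) = 123 − 36.9 = 86.1 → 86
  B: 184 + 0.3×(0−184) = 184 − 55.2 = 128.8 → 129
  → #135681
42% tone:
  R: 27 + 0.42×(128−27) = 27 + 42.42 = 69.42 → 69
  G: 123 + 0.42×(128−123) = 123 + 2.1 = 125.1 → 125
  B: 184 + 0.42×(128−184) = 184 − 23.52 = 160.48 → 160
  → #457da0

#135681, #457da0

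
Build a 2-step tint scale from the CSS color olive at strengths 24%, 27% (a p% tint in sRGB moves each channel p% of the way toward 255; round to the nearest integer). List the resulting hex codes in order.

CSS olive is rgb(128, 128, 0).
24%: (128 + 30.48 = 158.48→158, 128 + 30.48 = 158.48→158, 0 + 61.2 = 61.2→61) → #9E9E3D
27%: (128 + 34.29 = 162.29→162, 128 + 34.29 = 162.29→162, 0 + 68.85 = 68.85→69) → #A2A245

#9E9E3D, #A2A245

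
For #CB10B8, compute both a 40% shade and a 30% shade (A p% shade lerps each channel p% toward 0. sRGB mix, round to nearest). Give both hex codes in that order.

#CB10B8 is rgb(203, 16, 184).
40% shade:
  R: 203 − 81.2 = 121.8 → 122
  G: 16 + 0.4×(0−16) = 16 − 6.4 = 9.6 → 10
  B: 184 + 0.4×(0−184) = 184 − 73.6 = 110.4 → 110
  → #7A0A6E
30% shade:
  R: 203 + 0.3×(0−203) = 203 − 60.9 = 142.1 → 142
  G: 16 + 0.3×(0−16) = 16 − 4.8 = 11.2 → 11
  B: 184 − 55.2 = 128.8 → 129
  → #8E0B81

#7A0A6E, #8E0B81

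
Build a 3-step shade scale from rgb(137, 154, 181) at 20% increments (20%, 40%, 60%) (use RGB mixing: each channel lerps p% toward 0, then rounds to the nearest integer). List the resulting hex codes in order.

#6E7B91, #525C6D, #373E48

20%: (137 − 27.4 = 109.6→110, 154 − 30.8 = 123.2→123, 181 − 36.2 = 144.8→145) → #6E7B91
40%: (137 − 54.8 = 82.2→82, 154 − 61.6 = 92.4→92, 181 − 72.4 = 108.6→109) → #525C6D
60%: (137 − 82.2 = 54.8→55, 154 − 92.4 = 61.6→62, 181 − 108.6 = 72.4→72) → #373E48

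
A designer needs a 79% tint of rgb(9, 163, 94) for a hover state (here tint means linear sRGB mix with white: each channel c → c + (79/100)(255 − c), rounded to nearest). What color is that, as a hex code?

Lerp each channel 79% toward 255:
  R: 9 + 194.34 = 203.34 → 203
  G: 163 + 0.79×(255−163) = 163 + 72.68 = 235.68 → 236
  B: 94 + 127.19 = 221.19 → 221
rgb(203, 236, 221) = #cbecdd.

#cbecdd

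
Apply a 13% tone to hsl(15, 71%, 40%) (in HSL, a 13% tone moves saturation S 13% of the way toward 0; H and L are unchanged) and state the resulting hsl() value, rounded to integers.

hsl(15, 62%, 40%)

S moves 13% from 71 toward 0: 71 − 9.23 = 61.77 → 62.
H and L are unchanged.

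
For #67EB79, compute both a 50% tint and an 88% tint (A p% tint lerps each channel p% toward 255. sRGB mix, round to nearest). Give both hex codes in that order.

#67EB79 is rgb(103, 235, 121).
50% tint:
  R: 103 + 76 = 179 → 179
  G: 235 + 0.5×(255−235) = 235 + 10 = 245 → 245
  B: 121 + 67 = 188 → 188
  → #B3F5BC
88% tint:
  R: 103 + 133.76 = 236.76 → 237
  G: 235 + 0.88×(255−235) = 235 + 17.6 = 252.6 → 253
  B: 121 + 0.88×(255−121) = 121 + 117.92 = 238.92 → 239
  → #EDFDEF

#B3F5BC, #EDFDEF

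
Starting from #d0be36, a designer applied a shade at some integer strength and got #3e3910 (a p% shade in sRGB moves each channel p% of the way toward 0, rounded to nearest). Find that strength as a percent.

#d0be36 is rgb(208, 190, 54); #3e3910 is rgb(62, 57, 16).
On the R channel (widest range): 62 ≈ 208 + (p/100)(0 − 208), so p ≈ 100×(62 − 208)/(0 − 208) = -14600/-208 = 70.19.
p = 70 reproduces all three channels after rounding.

70%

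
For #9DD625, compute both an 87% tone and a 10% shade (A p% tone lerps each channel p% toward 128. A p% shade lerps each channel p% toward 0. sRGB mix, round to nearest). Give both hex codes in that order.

#9DD625 is rgb(157, 214, 37).
87% tone:
  R: 157 + 0.87×(128−157) = 157 − 25.23 = 131.77 → 132
  G: 214 + 0.87×(128−214) = 214 − 74.82 = 139.18 → 139
  B: 37 + 79.17 = 116.17 → 116
  → #848B74
10% shade:
  R: 157 − 15.7 = 141.3 → 141
  G: 214 − 21.4 = 192.6 → 193
  B: 37 + 0.1×(0−37) = 37 − 3.7 = 33.3 → 33
  → #8DC121

#848B74, #8DC121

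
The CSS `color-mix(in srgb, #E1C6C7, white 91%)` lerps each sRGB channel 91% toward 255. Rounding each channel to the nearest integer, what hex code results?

#E1C6C7 is rgb(225, 198, 199).
Lerp each channel 91% toward 255:
  R: 225 + 27.3 = 252.3 → 252
  G: 198 + 0.91×(255−198) = 198 + 51.87 = 249.87 → 250
  B: 199 + 0.91×(255−199) = 199 + 50.96 = 249.96 → 250
rgb(252, 250, 250) = #FCFAFA.

#FCFAFA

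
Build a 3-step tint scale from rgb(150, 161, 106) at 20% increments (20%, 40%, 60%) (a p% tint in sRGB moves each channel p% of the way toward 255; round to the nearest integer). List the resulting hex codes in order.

#abb488, #c0c7a6, #d5d9c3

20%: (150 + 21 = 171→171, 161 + 18.8 = 179.8→180, 106 + 29.8 = 135.8→136) → #abb488
40%: (150 + 42 = 192→192, 161 + 37.6 = 198.6→199, 106 + 59.6 = 165.6→166) → #c0c7a6
60%: (150 + 63 = 213→213, 161 + 56.4 = 217.4→217, 106 + 89.4 = 195.4→195) → #d5d9c3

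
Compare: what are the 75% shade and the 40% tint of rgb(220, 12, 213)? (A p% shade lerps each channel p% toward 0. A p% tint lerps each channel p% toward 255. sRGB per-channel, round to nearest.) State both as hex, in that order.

#370335, #EA6DE6

75% shade:
  R: 220 − 165 = 55 → 55
  G: 12 − 9 = 3 → 3
  B: 213 + 0.75×(0−213) = 213 − 159.75 = 53.25 → 53
  → #370335
40% tint:
  R: 220 + 14 = 234 → 234
  G: 12 + 0.4×(255−12) = 12 + 97.2 = 109.2 → 109
  B: 213 + 16.8 = 229.8 → 230
  → #EA6DE6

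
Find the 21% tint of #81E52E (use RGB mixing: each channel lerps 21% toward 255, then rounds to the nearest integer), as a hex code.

#9BEA5A

#81E52E is rgb(129, 229, 46).
Per channel, c → c + 0.21(255 − c):
  R: 129 + 0.21×(255−129) = 129 + 26.46 = 155.46 → 155
  G: 229 + 5.46 = 234.46 → 234
  B: 46 + 0.21×(255−46) = 46 + 43.89 = 89.89 → 90
rgb(155, 234, 90) = #9BEA5A.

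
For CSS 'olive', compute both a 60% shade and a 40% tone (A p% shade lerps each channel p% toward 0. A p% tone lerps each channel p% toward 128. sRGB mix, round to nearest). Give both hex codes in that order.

#333300, #808033

CSS olive is rgb(128, 128, 0).
60% shade:
  R: 128 + 0.6×(0−128) = 128 − 76.8 = 51.2 → 51
  G: 128 + 0.6×(0−128) = 128 − 76.8 = 51.2 → 51
  B: 0 + 0.6×(0−0) = 0 + 0 = 0 → 0
  → #333300
40% tone:
  R: 128 + 0.4×(128−128) = 128 + 0 = 128 → 128
  G: 128 + 0.4×(128−128) = 128 + 0 = 128 → 128
  B: 0 + 51.2 = 51.2 → 51
  → #808033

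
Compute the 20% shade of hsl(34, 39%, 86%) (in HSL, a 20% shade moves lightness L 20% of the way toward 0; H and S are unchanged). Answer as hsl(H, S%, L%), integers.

L moves 20% from 86 toward 0: 86 − 17.2 = 68.8 → 69.
H and S are unchanged.

hsl(34, 39%, 69%)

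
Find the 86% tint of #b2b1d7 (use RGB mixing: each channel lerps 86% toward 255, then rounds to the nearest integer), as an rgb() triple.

#b2b1d7 is rgb(178, 177, 215).
Lerp each channel 86% toward 255:
  R: 178 + 66.22 = 244.22 → 244
  G: 177 + 0.86×(255−177) = 177 + 67.08 = 244.08 → 244
  B: 215 + 0.86×(255−215) = 215 + 34.4 = 249.4 → 249

rgb(244, 244, 249)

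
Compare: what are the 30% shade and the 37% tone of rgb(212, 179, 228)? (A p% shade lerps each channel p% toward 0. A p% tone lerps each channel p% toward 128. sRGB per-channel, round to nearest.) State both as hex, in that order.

30% shade:
  R: 212 + 0.3×(0−212) = 212 − 63.6 = 148.4 → 148
  G: 179 + 0.3×(0−179) = 179 − 53.7 = 125.3 → 125
  B: 228 + 0.3×(0−228) = 228 − 68.4 = 159.6 → 160
  → #947da0
37% tone:
  R: 212 − 31.08 = 180.92 → 181
  G: 179 + 0.37×(128−179) = 179 − 18.87 = 160.13 → 160
  B: 228 − 37 = 191 → 191
  → #b5a0bf

#947da0, #b5a0bf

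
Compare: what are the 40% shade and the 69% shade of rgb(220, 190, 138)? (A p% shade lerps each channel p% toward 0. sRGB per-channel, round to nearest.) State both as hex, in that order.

40% shade:
  R: 220 − 88 = 132 → 132
  G: 190 + 0.4×(0−190) = 190 − 76 = 114 → 114
  B: 138 − 55.2 = 82.8 → 83
  → #847253
69% shade:
  R: 220 − 151.8 = 68.2 → 68
  G: 190 + 0.69×(0−190) = 190 − 131.1 = 58.9 → 59
  B: 138 + 0.69×(0−138) = 138 − 95.22 = 42.78 → 43
  → #443B2B

#847253, #443B2B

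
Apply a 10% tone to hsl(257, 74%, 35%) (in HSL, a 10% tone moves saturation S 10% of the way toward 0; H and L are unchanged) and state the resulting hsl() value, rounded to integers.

S moves 10% from 74 toward 0: 74 − 7.4 = 66.6 → 67.
H and L are unchanged.

hsl(257, 67%, 35%)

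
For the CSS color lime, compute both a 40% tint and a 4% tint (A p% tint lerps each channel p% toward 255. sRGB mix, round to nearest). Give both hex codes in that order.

CSS lime is rgb(0, 255, 0).
40% tint:
  R: 0 + 0.4×(255−0) = 0 + 102 = 102 → 102
  G: 255 + 0.4×(255−255) = 255 + 0 = 255 → 255
  B: 0 + 102 = 102 → 102
  → #66ff66
4% tint:
  R: 0 + 10.2 = 10.2 → 10
  G: 255 + 0.04×(255−255) = 255 + 0 = 255 → 255
  B: 0 + 0.04×(255−0) = 0 + 10.2 = 10.2 → 10
  → #0aff0a

#66ff66, #0aff0a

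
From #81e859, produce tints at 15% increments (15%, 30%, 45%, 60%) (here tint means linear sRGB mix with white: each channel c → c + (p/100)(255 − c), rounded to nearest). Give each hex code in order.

#81e859 is rgb(129, 232, 89).
15%: (129 + 18.9 = 147.9→148, 232 + 3.45 = 235.45→235, 89 + 24.9 = 113.9→114) → #94eb72
30%: (129 + 37.8 = 166.8→167, 232 + 6.9 = 238.9→239, 89 + 49.8 = 138.8→139) → #a7ef8b
45%: (129 + 56.7 = 185.7→186, 232 + 10.35 = 242.35→242, 89 + 74.7 = 163.7→164) → #baf2a4
60%: (129 + 75.6 = 204.6→205, 232 + 13.8 = 245.8→246, 89 + 99.6 = 188.6→189) → #cdf6bd

#94eb72, #a7ef8b, #baf2a4, #cdf6bd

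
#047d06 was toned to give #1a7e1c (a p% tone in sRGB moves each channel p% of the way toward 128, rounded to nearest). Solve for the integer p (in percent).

18%

#047d06 is rgb(4, 125, 6); #1a7e1c is rgb(26, 126, 28).
On the R channel (widest range): 26 ≈ 4 + (p/100)(128 − 4), so p ≈ 100×(26 − 4)/(128 − 4) = 2200/124 = 17.74.
p = 18 reproduces all three channels after rounding.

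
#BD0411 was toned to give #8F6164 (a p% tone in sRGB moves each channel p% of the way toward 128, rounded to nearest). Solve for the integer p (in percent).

#BD0411 is rgb(189, 4, 17); #8F6164 is rgb(143, 97, 100).
On the G channel (widest range): 97 ≈ 4 + (p/100)(128 − 4), so p ≈ 100×(97 − 4)/(128 − 4) = 9300/124 = 75.00.
p = 75 reproduces all three channels after rounding.

75%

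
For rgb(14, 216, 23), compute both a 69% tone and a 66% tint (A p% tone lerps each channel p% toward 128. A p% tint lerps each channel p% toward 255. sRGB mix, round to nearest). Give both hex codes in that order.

69% tone:
  R: 14 + 78.66 = 92.66 → 93
  G: 216 − 60.72 = 155.28 → 155
  B: 23 + 0.69×(128−23) = 23 + 72.45 = 95.45 → 95
  → #5D9B5F
66% tint:
  R: 14 + 0.66×(255−14) = 14 + 159.06 = 173.06 → 173
  G: 216 + 0.66×(255−216) = 216 + 25.74 = 241.74 → 242
  B: 23 + 153.12 = 176.12 → 176
  → #ADF2B0

#5D9B5F, #ADF2B0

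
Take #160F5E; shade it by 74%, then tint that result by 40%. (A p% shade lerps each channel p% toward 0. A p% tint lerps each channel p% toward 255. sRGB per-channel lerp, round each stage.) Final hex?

#160F5E is rgb(22, 15, 94).
Lerp each channel 74% toward 0:
  R: 22 + 0.74×(0−22) = 22 − 16.28 = 5.72 → 6
  G: 15 + 0.74×(0−15) = 15 − 11.1 = 3.9 → 4
  B: 94 + 0.74×(0−94) = 94 − 69.56 = 24.44 → 24
After the shade: rgb(6, 4, 24) = #060418.
A 40% tint moves each channel 40% toward 255:
  R: 6 + 99.6 = 105.6 → 106
  G: 4 + 100.4 = 104.4 → 104
  B: 24 + 92.4 = 116.4 → 116
rgb(106, 104, 116) = #6A6874.

#6A6874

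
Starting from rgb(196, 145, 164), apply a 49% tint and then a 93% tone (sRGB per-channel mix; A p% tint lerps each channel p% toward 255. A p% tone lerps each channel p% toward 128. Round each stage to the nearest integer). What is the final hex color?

#878586

Per channel, c → c + 0.49(255 − c):
  R: 196 + 0.49×(255−196) = 196 + 28.91 = 224.91 → 225
  G: 145 + 0.49×(255−145) = 145 + 53.9 = 198.9 → 199
  B: 164 + 44.59 = 208.59 → 209
After the tint: rgb(225, 199, 209) = #e1c7d1.
A 93% tone moves each channel 93% toward 128:
  R: 225 + 0.93×(128−225) = 225 − 90.21 = 134.79 → 135
  G: 199 + 0.93×(128−199) = 199 − 66.03 = 132.97 → 133
  B: 209 + 0.93×(128−209) = 209 − 75.33 = 133.67 → 134
rgb(135, 133, 134) = #878586.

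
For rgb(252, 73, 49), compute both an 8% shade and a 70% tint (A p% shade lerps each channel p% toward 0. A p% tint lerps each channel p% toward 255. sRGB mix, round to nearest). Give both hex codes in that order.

#E8432D, #FEC8C1

8% shade:
  R: 252 + 0.08×(0−252) = 252 − 20.16 = 231.84 → 232
  G: 73 − 5.84 = 67.16 → 67
  B: 49 − 3.92 = 45.08 → 45
  → #E8432D
70% tint:
  R: 252 + 0.7×(255−252) = 252 + 2.1 = 254.1 → 254
  G: 73 + 0.7×(255−73) = 73 + 127.4 = 200.4 → 200
  B: 49 + 0.7×(255−49) = 49 + 144.2 = 193.2 → 193
  → #FEC8C1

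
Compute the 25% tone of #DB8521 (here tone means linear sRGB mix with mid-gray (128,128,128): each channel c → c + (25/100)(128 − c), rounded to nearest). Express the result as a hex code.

#DB8521 is rgb(219, 133, 33).
A 25% tone moves each channel 25% toward 128:
  R: 219 + 0.25×(128−219) = 219 − 22.75 = 196.25 → 196
  G: 133 − 1.25 = 131.75 → 132
  B: 33 + 23.75 = 56.75 → 57
rgb(196, 132, 57) = #C48439.

#C48439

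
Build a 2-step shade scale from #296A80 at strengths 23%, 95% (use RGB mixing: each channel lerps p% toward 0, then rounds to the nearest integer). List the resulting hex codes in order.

#296A80 is rgb(41, 106, 128).
23%: (41 − 9.43 = 31.57→32, 106 − 24.38 = 81.62→82, 128 − 29.44 = 98.56→99) → #205263
95%: (41 − 38.95 = 2.05→2, 106 − 100.7 = 5.3→5, 128 − 121.6 = 6.4→6) → #020506

#205263, #020506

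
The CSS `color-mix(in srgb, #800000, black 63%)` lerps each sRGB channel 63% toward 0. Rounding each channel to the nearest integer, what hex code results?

#800000 is rgb(128, 0, 0).
Per channel, c → c + 0.63(0 − c):
  R: 128 + 0.63×(0−128) = 128 − 80.64 = 47.36 → 47
  G: 0 + 0 = 0 → 0
  B: 0 + 0.63×(0−0) = 0 + 0 = 0 → 0
rgb(47, 0, 0) = #2f0000.

#2f0000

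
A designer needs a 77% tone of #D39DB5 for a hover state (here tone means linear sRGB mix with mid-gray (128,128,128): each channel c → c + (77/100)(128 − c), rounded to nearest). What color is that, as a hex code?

#D39DB5 is rgb(211, 157, 181).
Per channel, c → c + 0.77(128 − c):
  R: 211 − 63.91 = 147.09 → 147
  G: 157 + 0.77×(128−157) = 157 − 22.33 = 134.67 → 135
  B: 181 − 40.81 = 140.19 → 140
rgb(147, 135, 140) = #93878C.

#93878C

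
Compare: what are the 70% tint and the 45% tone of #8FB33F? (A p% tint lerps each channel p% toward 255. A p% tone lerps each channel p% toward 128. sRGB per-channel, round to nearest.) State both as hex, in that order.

#DDE8C5, #889C5C

#8FB33F is rgb(143, 179, 63).
70% tint:
  R: 143 + 0.7×(255−143) = 143 + 78.4 = 221.4 → 221
  G: 179 + 0.7×(255−179) = 179 + 53.2 = 232.2 → 232
  B: 63 + 0.7×(255−63) = 63 + 134.4 = 197.4 → 197
  → #DDE8C5
45% tone:
  R: 143 + 0.45×(128−143) = 143 − 6.75 = 136.25 → 136
  G: 179 − 22.95 = 156.05 → 156
  B: 63 + 0.45×(128−63) = 63 + 29.25 = 92.25 → 92
  → #889C5C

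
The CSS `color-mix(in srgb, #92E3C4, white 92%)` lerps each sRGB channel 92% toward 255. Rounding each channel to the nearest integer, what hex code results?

#92E3C4 is rgb(146, 227, 196).
Per channel, c → c + 0.92(255 − c):
  R: 146 + 100.28 = 246.28 → 246
  G: 227 + 25.76 = 252.76 → 253
  B: 196 + 0.92×(255−196) = 196 + 54.28 = 250.28 → 250
rgb(246, 253, 250) = #F6FDFA.

#F6FDFA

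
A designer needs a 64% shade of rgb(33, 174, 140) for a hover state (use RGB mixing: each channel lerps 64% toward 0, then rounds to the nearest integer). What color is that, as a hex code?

#0C3F32

A 64% shade moves each channel 64% toward 0:
  R: 33 − 21.12 = 11.88 → 12
  G: 174 − 111.36 = 62.64 → 63
  B: 140 − 89.6 = 50.4 → 50
rgb(12, 63, 50) = #0C3F32.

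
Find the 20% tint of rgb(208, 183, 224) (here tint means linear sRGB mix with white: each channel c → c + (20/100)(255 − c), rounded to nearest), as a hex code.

#D9C5E6

Lerp each channel 20% toward 255:
  R: 208 + 0.2×(255−208) = 208 + 9.4 = 217.4 → 217
  G: 183 + 14.4 = 197.4 → 197
  B: 224 + 6.2 = 230.2 → 230
rgb(217, 197, 230) = #D9C5E6.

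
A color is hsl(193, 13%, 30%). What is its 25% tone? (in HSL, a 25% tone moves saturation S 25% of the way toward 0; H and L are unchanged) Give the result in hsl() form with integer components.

hsl(193, 10%, 30%)

S moves 25% from 13 toward 0: 13 − 3.25 = 9.75 → 10.
H and L are unchanged.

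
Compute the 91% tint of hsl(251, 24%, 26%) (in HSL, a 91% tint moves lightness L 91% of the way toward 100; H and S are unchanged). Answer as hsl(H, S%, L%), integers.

L moves 91% from 26 toward 100: 26 + 67.34 = 93.34 → 93.
H and S are unchanged.

hsl(251, 24%, 93%)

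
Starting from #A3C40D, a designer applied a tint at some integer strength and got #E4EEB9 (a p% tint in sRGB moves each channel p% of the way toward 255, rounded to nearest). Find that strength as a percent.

71%

#A3C40D is rgb(163, 196, 13); #E4EEB9 is rgb(228, 238, 185).
On the B channel (widest range): 185 ≈ 13 + (p/100)(255 − 13), so p ≈ 100×(185 − 13)/(255 − 13) = 17200/242 = 71.07.
p = 71 reproduces all three channels after rounding.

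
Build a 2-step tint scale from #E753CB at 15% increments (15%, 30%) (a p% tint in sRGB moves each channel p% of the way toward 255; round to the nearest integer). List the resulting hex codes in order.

#EB6DD3, #EE87DB

#E753CB is rgb(231, 83, 203).
15%: (231 + 3.6 = 234.6→235, 83 + 25.8 = 108.8→109, 203 + 7.8 = 210.8→211) → #EB6DD3
30%: (231 + 7.2 = 238.2→238, 83 + 51.6 = 134.6→135, 203 + 15.6 = 218.6→219) → #EE87DB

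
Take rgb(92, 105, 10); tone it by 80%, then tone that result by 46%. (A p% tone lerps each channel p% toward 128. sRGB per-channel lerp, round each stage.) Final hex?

#7C7D73

Lerp each channel 80% toward 128:
  R: 92 + 28.8 = 120.8 → 121
  G: 105 + 18.4 = 123.4 → 123
  B: 10 + 0.8×(128−10) = 10 + 94.4 = 104.4 → 104
After the tone: rgb(121, 123, 104) = #797B68.
Lerp each channel 46% toward 128:
  R: 121 + 3.22 = 124.22 → 124
  G: 123 + 2.3 = 125.3 → 125
  B: 104 + 11.04 = 115.04 → 115
rgb(124, 125, 115) = #7C7D73.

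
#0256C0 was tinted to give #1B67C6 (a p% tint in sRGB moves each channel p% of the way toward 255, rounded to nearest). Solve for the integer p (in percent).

10%

#0256C0 is rgb(2, 86, 192); #1B67C6 is rgb(27, 103, 198).
On the R channel (widest range): 27 ≈ 2 + (p/100)(255 − 2), so p ≈ 100×(27 − 2)/(255 − 2) = 2500/253 = 9.88.
p = 10 reproduces all three channels after rounding.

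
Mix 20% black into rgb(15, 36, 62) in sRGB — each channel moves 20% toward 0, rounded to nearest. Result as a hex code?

Lerp each channel 20% toward 0:
  R: 15 − 3 = 12 → 12
  G: 36 + 0.2×(0−36) = 36 − 7.2 = 28.8 → 29
  B: 62 − 12.4 = 49.6 → 50
rgb(12, 29, 50) = #0c1d32.

#0c1d32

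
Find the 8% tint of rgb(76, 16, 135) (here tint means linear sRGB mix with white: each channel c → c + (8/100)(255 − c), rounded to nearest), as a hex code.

#5A2391

Per channel, c → c + 0.08(255 − c):
  R: 76 + 14.32 = 90.32 → 90
  G: 16 + 19.12 = 35.12 → 35
  B: 135 + 0.08×(255−135) = 135 + 9.6 = 144.6 → 145
rgb(90, 35, 145) = #5A2391.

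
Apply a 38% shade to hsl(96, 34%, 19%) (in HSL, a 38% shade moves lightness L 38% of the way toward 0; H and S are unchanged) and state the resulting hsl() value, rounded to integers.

hsl(96, 34%, 12%)

L moves 38% from 19 toward 0: 19 − 7.22 = 11.78 → 12.
H and S are unchanged.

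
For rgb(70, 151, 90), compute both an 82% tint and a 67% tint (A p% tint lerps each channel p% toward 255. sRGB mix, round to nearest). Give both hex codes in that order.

#deece1, #c2ddc9

82% tint:
  R: 70 + 0.82×(255−70) = 70 + 151.7 = 221.7 → 222
  G: 151 + 0.82×(255−151) = 151 + 85.28 = 236.28 → 236
  B: 90 + 135.3 = 225.3 → 225
  → #deece1
67% tint:
  R: 70 + 123.95 = 193.95 → 194
  G: 151 + 0.67×(255−151) = 151 + 69.68 = 220.68 → 221
  B: 90 + 110.55 = 200.55 → 201
  → #c2ddc9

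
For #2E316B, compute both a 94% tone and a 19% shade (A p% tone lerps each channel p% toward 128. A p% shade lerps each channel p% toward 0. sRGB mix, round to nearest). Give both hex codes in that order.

#7B7B7F, #252857

#2E316B is rgb(46, 49, 107).
94% tone:
  R: 46 + 0.94×(128−46) = 46 + 77.08 = 123.08 → 123
  G: 49 + 0.94×(128−49) = 49 + 74.26 = 123.26 → 123
  B: 107 + 19.74 = 126.74 → 127
  → #7B7B7F
19% shade:
  R: 46 − 8.74 = 37.26 → 37
  G: 49 + 0.19×(0−49) = 49 − 9.31 = 39.69 → 40
  B: 107 + 0.19×(0−107) = 107 − 20.33 = 86.67 → 87
  → #252857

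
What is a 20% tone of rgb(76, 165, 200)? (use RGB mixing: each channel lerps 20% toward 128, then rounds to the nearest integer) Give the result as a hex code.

#569eba

Per channel, c → c + 0.2(128 − c):
  R: 76 + 10.4 = 86.4 → 86
  G: 165 + 0.2×(128−165) = 165 − 7.4 = 157.6 → 158
  B: 200 − 14.4 = 185.6 → 186
rgb(86, 158, 186) = #569eba.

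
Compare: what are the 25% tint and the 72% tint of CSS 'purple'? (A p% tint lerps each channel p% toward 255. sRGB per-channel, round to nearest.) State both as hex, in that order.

#A040A0, #DBB8DB

CSS purple is rgb(128, 0, 128).
25% tint:
  R: 128 + 31.75 = 159.75 → 160
  G: 0 + 63.75 = 63.75 → 64
  B: 128 + 31.75 = 159.75 → 160
  → #A040A0
72% tint:
  R: 128 + 0.72×(255−128) = 128 + 91.44 = 219.44 → 219
  G: 0 + 0.72×(255−0) = 0 + 183.6 = 183.6 → 184
  B: 128 + 0.72×(255−128) = 128 + 91.44 = 219.44 → 219
  → #DBB8DB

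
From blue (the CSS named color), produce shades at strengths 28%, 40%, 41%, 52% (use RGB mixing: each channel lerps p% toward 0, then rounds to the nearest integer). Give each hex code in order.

CSS blue is rgb(0, 0, 255).
28%: (0→0, 0→0, 255 − 71.4 = 183.6→184) → #0000B8
40%: (0→0, 0→0, 255 − 102 = 153→153) → #000099
41%: (0→0, 0→0, 255 − 104.55 = 150.45→150) → #000096
52%: (0→0, 0→0, 255 − 132.6 = 122.4→122) → #00007A

#0000B8, #000099, #000096, #00007A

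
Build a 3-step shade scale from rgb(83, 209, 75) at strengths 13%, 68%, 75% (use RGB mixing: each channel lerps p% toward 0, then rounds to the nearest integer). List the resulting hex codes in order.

#48B641, #1B4318, #153413

13%: (83 − 10.79 = 72.21→72, 209 − 27.17 = 181.83→182, 75 − 9.75 = 65.25→65) → #48B641
68%: (83 − 56.44 = 26.56→27, 209 − 142.12 = 66.88→67, 75 − 51 = 24→24) → #1B4318
75%: (83 − 62.25 = 20.75→21, 209 − 156.75 = 52.25→52, 75 − 56.25 = 18.75→19) → #153413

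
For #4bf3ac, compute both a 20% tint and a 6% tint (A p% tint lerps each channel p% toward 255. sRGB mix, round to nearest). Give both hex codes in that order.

#6ff5bd, #56f4b1

#4bf3ac is rgb(75, 243, 172).
20% tint:
  R: 75 + 36 = 111 → 111
  G: 243 + 0.2×(255−243) = 243 + 2.4 = 245.4 → 245
  B: 172 + 16.6 = 188.6 → 189
  → #6ff5bd
6% tint:
  R: 75 + 0.06×(255−75) = 75 + 10.8 = 85.8 → 86
  G: 243 + 0.06×(255−243) = 243 + 0.72 = 243.72 → 244
  B: 172 + 4.98 = 176.98 → 177
  → #56f4b1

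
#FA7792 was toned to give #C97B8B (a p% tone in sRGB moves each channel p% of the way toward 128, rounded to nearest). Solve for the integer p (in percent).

#FA7792 is rgb(250, 119, 146); #C97B8B is rgb(201, 123, 139).
On the R channel (widest range): 201 ≈ 250 + (p/100)(128 − 250), so p ≈ 100×(201 − 250)/(128 − 250) = -4900/-122 = 40.16.
p = 40 reproduces all three channels after rounding.

40%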